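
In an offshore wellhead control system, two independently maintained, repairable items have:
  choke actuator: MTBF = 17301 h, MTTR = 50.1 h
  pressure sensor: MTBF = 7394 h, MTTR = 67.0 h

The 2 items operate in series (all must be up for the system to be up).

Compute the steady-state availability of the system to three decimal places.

A(choke actuator) = MTBF/(MTBF+MTTR) = 17301/(17301+50.1) = 0.997113
A(pressure sensor) = MTBF/(MTBF+MTTR) = 7394/(7394+67.0) = 0.991020
Series availability: 0.997113 × 0.991020 = 0.988

0.988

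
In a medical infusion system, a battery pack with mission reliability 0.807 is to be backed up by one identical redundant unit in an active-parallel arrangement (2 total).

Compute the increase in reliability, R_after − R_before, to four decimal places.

R_before = 0.807
R_after = 1 − (1 − 0.807)^2 = 0.9628
ΔR = 0.9628 − 0.807 = 0.1558

0.1558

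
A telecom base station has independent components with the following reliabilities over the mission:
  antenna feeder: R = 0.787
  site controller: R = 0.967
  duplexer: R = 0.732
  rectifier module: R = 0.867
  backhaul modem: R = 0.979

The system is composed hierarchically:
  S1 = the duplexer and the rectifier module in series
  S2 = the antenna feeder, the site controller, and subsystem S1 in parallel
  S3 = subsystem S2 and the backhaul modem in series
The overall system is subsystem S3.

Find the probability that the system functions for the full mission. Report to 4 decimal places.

0.9765

Series (duplexer and rectifier module): 0.732000 × 0.867000 = 0.634644
Parallel (antenna feeder, site controller, and [0.634644]): 1 − (1 − 0.787000)(1 − 0.967000)(1 − 0.634644) = 0.997432
Series ([0.997432] and backhaul modem): 0.997432 × 0.979000 = 0.9765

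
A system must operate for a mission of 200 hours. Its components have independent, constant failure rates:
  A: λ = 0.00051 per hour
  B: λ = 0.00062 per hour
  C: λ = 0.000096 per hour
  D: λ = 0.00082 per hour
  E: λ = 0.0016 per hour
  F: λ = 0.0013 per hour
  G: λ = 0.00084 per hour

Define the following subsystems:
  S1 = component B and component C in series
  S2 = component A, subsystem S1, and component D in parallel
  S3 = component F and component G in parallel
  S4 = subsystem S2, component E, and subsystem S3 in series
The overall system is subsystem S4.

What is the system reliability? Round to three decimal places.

0.699

R(A) = exp(−0.00051 × 200) = 0.90303
R(B) = exp(−0.00062 × 200) = 0.88338
R(C) = exp(−0.000096 × 200) = 0.98098
R(D) = exp(−0.00082 × 200) = 0.84874
R(E) = exp(−0.0016 × 200) = 0.72615
R(F) = exp(−0.0013 × 200) = 0.77105
R(G) = exp(−0.00084 × 200) = 0.84535
Series (B and C): 0.88338 × 0.98098 = 0.86658
Parallel (A, [0.86658], and D): 1 − (1 − 0.90303)(1 − 0.86658)(1 − 0.84874) = 0.99804
Parallel (F and G): 1 − (1 − 0.77105)(1 − 0.84535) = 0.96459
Series ([0.99804], E, and [0.96459]): 0.99804 × 0.72615 × 0.96459 = 0.699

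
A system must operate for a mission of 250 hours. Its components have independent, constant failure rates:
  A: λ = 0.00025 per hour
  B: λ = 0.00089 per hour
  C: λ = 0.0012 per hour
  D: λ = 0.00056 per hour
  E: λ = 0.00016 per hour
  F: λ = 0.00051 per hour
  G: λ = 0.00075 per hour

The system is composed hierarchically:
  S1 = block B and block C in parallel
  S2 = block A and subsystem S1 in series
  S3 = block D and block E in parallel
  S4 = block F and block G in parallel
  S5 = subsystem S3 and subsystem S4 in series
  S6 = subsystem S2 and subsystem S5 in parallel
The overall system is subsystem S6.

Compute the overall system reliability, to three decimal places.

0.997

R(A) = exp(−0.00025 × 250) = 0.93941
R(B) = exp(−0.00089 × 250) = 0.80052
R(C) = exp(−0.0012 × 250) = 0.74082
R(D) = exp(−0.00056 × 250) = 0.86936
R(E) = exp(−0.00016 × 250) = 0.96079
R(F) = exp(−0.00051 × 250) = 0.88029
R(G) = exp(−0.00075 × 250) = 0.82903
Parallel (B and C): 1 − (1 − 0.80052)(1 − 0.74082) = 0.94830
Series (A and [0.94830]): 0.93941 × 0.94830 = 0.89084
Parallel (D and E): 1 − (1 − 0.86936)(1 − 0.96079) = 0.99488
Parallel (F and G): 1 − (1 − 0.88029)(1 − 0.82903) = 0.97953
Series ([0.99488] and [0.97953]): 0.99488 × 0.97953 = 0.97451
Parallel ([0.89084] and [0.97451]): 1 − (1 − 0.89084)(1 − 0.97451) = 0.997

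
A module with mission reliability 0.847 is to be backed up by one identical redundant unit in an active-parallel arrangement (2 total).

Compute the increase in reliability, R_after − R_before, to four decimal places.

0.1296

R_before = 0.847
R_after = 1 − (1 − 0.847)^2 = 0.9766
ΔR = 0.9766 − 0.847 = 0.1296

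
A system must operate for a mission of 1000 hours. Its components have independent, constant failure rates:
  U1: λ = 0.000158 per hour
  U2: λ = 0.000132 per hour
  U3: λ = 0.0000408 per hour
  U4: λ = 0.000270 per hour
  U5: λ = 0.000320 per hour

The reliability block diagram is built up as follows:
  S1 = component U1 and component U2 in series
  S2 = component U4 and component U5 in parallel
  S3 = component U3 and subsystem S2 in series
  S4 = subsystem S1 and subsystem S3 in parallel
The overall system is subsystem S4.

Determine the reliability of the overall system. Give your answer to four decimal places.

R(U1) = exp(−0.000158 × 1000) = 0.853850
R(U2) = exp(−0.000132 × 1000) = 0.876341
R(U3) = exp(−0.0000408 × 1000) = 0.960021
R(U4) = exp(−0.000270 × 1000) = 0.763379
R(U5) = exp(−0.000320 × 1000) = 0.726149
Series (U1 and U2): 0.853850 × 0.876341 = 0.748264
Parallel (U4 and U5): 1 − (1 − 0.763379)(1 − 0.726149) = 0.935201
Series (U3 and [0.935201]): 0.960021 × 0.935201 = 0.897813
Parallel ([0.748264] and [0.897813]): 1 − (1 − 0.748264)(1 − 0.897813) = 0.9743

0.9743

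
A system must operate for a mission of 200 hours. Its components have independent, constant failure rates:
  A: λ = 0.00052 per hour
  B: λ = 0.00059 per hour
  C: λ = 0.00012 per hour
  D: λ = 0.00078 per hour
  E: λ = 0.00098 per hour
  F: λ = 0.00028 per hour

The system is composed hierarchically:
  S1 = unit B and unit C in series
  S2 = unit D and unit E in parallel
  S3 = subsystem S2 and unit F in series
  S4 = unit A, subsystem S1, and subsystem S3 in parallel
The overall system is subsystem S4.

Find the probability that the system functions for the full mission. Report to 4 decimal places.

R(A) = exp(−0.00052 × 200) = 0.901225
R(B) = exp(−0.00059 × 200) = 0.888696
R(C) = exp(−0.00012 × 200) = 0.976286
R(D) = exp(−0.00078 × 200) = 0.855559
R(E) = exp(−0.00098 × 200) = 0.822012
R(F) = exp(−0.00028 × 200) = 0.945539
Series (B and C): 0.888696 × 0.976286 = 0.867621
Parallel (D and E): 1 − (1 − 0.855559)(1 − 0.822012) = 0.974291
Series ([0.974291] and F): 0.974291 × 0.945539 = 0.921230
Parallel (A, [0.867621], and [0.921230]): 1 − (1 − 0.901225)(1 − 0.867621)(1 − 0.921230) = 0.9990

0.9990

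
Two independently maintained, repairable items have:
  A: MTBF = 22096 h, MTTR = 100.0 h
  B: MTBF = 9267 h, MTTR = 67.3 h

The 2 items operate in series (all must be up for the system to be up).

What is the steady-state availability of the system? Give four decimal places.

A(A) = MTBF/(MTBF+MTTR) = 22096/(22096+100.0) = 0.995495
A(B) = MTBF/(MTBF+MTTR) = 9267/(9267+67.3) = 0.992790
Series availability: 0.995495 × 0.992790 = 0.9883

0.9883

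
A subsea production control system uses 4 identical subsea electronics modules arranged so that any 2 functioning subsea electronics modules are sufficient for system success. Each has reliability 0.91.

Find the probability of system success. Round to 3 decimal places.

0.997

R = Σ_{i=2}^{4} C(4,i) p^i (1−p)^{4−i} with p = 0.91
C(4,2)·0.91^2·0.09^2 = 0.04025
C(4,3)·0.91^3·0.09^1 = 0.27129
C(4,4)·0.91^4·0.09^0 = 0.68575
Sum = 0.997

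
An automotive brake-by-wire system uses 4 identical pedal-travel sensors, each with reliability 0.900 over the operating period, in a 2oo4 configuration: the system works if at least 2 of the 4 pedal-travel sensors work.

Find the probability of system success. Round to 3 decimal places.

0.996

R = Σ_{i=2}^{4} C(4,i) p^i (1−p)^{4−i} with p = 0.900
C(4,2)·0.900^2·0.100^2 = 0.04860
C(4,3)·0.900^3·0.100^1 = 0.29160
C(4,4)·0.900^4·0.100^0 = 0.65610
Sum = 0.996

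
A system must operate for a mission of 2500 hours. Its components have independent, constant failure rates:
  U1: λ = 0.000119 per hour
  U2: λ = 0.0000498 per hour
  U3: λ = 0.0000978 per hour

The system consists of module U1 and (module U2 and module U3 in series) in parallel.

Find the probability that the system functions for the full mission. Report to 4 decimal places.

R(U1) = exp(−0.000119 × 2500) = 0.742673
R(U2) = exp(−0.0000498 × 2500) = 0.882938
R(U3) = exp(−0.0000978 × 2500) = 0.783096
Series (U2 and U3): 0.882938 × 0.783096 = 0.691425
Parallel (U1 and [0.691425]): 1 − (1 − 0.742673)(1 − 0.691425) = 0.9206

0.9206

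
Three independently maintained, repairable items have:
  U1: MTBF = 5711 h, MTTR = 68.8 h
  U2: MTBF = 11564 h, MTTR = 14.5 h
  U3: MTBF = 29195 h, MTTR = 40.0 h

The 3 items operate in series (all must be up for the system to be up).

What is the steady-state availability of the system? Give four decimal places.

0.9855

A(U1) = MTBF/(MTBF+MTTR) = 5711/(5711+68.8) = 0.988096
A(U2) = MTBF/(MTBF+MTTR) = 11564/(11564+14.5) = 0.998748
A(U3) = MTBF/(MTBF+MTTR) = 29195/(29195+40.0) = 0.998632
Series availability: 0.988096 × 0.998748 × 0.998632 = 0.9855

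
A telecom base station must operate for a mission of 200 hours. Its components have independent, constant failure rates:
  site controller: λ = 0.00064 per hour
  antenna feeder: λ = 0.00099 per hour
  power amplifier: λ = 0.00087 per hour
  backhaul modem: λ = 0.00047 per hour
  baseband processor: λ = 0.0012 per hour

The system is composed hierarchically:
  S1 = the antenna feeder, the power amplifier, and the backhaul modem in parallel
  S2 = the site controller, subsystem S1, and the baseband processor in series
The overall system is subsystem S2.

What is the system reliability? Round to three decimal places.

R(site controller) = exp(−0.00064 × 200) = 0.87985
R(antenna feeder) = exp(−0.00099 × 200) = 0.82037
R(power amplifier) = exp(−0.00087 × 200) = 0.84030
R(backhaul modem) = exp(−0.00047 × 200) = 0.91028
R(baseband processor) = exp(−0.0012 × 200) = 0.78663
Parallel (antenna feeder, power amplifier, and backhaul modem): 1 − (1 − 0.82037)(1 − 0.84030)(1 − 0.91028) = 0.99743
Series (site controller, [0.99743], and baseband processor): 0.87985 × 0.99743 × 0.78663 = 0.690

0.690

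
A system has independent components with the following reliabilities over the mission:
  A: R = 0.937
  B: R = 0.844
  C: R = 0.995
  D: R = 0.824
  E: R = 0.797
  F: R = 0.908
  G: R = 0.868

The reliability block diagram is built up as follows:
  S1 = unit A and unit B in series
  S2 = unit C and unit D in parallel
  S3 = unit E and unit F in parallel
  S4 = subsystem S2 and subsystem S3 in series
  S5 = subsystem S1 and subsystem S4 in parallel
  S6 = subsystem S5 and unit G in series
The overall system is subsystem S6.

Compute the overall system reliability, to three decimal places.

Series (A and B): 0.93700 × 0.84400 = 0.79083
Parallel (C and D): 1 − (1 − 0.99500)(1 − 0.82400) = 0.99912
Parallel (E and F): 1 − (1 − 0.79700)(1 − 0.90800) = 0.98132
Series ([0.99912] and [0.98132]): 0.99912 × 0.98132 = 0.98046
Parallel ([0.79083] and [0.98046]): 1 − (1 − 0.79083)(1 − 0.98046) = 0.99591
Series ([0.99591] and G): 0.99591 × 0.86800 = 0.864

0.864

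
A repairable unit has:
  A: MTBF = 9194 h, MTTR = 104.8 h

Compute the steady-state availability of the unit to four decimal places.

0.9887

A(A) = MTBF/(MTBF+MTTR) = 9194/(9194+104.8) = 0.9887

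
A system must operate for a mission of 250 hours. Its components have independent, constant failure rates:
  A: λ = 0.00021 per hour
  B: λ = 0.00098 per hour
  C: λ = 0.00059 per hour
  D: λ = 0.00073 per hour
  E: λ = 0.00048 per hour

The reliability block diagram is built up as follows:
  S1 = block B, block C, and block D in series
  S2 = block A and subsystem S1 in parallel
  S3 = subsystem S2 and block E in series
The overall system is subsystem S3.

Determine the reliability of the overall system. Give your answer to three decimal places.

0.867

R(A) = exp(−0.00021 × 250) = 0.94885
R(B) = exp(−0.00098 × 250) = 0.78270
R(C) = exp(−0.00059 × 250) = 0.86286
R(D) = exp(−0.00073 × 250) = 0.83318
R(E) = exp(−0.00048 × 250) = 0.88692
Series (B, C, and D): 0.78270 × 0.86286 × 0.83318 = 0.56270
Parallel (A and [0.56270]): 1 − (1 − 0.94885)(1 − 0.56270) = 0.97763
Series ([0.97763] and E): 0.97763 × 0.88692 = 0.867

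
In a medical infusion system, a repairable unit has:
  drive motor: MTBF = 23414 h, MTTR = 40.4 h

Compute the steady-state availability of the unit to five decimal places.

A(drive motor) = MTBF/(MTBF+MTTR) = 23414/(23414+40.4) = 0.99828

0.99828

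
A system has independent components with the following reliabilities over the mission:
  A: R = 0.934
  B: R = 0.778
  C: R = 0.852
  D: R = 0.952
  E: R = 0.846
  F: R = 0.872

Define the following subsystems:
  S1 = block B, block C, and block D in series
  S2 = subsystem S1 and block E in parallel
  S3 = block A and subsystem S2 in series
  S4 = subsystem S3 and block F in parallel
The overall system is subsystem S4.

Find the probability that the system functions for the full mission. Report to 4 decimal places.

Series (B, C, and D): 0.778000 × 0.852000 × 0.952000 = 0.631039
Parallel ([0.631039] and E): 1 − (1 − 0.631039)(1 − 0.846000) = 0.943180
Series (A and [0.943180]): 0.934000 × 0.943180 = 0.880930
Parallel ([0.880930] and F): 1 − (1 − 0.880930)(1 − 0.872000) = 0.9848

0.9848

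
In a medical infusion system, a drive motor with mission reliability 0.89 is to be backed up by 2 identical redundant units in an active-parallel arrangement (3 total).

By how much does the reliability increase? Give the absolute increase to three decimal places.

0.109

R_before = 0.89
R_after = 1 − (1 − 0.89)^3 = 0.999
ΔR = 0.999 − 0.89 = 0.109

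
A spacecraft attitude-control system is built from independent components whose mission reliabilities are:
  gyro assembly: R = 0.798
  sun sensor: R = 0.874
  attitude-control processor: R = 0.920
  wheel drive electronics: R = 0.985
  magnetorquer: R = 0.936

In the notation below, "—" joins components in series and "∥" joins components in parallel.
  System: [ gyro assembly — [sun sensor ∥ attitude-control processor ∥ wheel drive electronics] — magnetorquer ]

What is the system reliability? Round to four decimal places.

0.7468

Parallel (sun sensor, attitude-control processor, and wheel drive electronics): 1 − (1 − 0.874000)(1 − 0.920000)(1 − 0.985000) = 0.999849
Series (gyro assembly, [0.999849], and magnetorquer): 0.798000 × 0.999849 × 0.936000 = 0.7468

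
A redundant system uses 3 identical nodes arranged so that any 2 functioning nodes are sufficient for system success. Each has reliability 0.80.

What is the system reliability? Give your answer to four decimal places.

0.8960

R = Σ_{i=2}^{3} C(3,i) p^i (1−p)^{3−i} with p = 0.80
C(3,2)·0.80^2·0.20^1 = 0.384000
C(3,3)·0.80^3·0.20^0 = 0.512000
Sum = 0.8960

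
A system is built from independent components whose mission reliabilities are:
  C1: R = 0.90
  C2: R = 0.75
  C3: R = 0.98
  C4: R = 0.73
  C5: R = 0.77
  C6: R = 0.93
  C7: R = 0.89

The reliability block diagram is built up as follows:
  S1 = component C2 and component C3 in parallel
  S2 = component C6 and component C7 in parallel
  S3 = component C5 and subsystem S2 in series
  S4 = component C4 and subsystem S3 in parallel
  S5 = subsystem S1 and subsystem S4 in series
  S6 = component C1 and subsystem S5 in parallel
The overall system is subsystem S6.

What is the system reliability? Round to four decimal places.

Parallel (C2 and C3): 1 − (1 − 0.750000)(1 − 0.980000) = 0.995000
Parallel (C6 and C7): 1 − (1 − 0.930000)(1 − 0.890000) = 0.992300
Series (C5 and [0.992300]): 0.770000 × 0.992300 = 0.764071
Parallel (C4 and [0.764071]): 1 − (1 − 0.730000)(1 − 0.764071) = 0.936299
Series ([0.995000] and [0.936299]): 0.995000 × 0.936299 = 0.931618
Parallel (C1 and [0.931618]): 1 − (1 − 0.900000)(1 − 0.931618) = 0.9932

0.9932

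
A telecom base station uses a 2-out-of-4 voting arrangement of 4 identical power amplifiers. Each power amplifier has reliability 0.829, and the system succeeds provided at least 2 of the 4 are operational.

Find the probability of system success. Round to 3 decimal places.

0.983

R = Σ_{i=2}^{4} C(4,i) p^i (1−p)^{4−i} with p = 0.829
C(4,2)·0.829^2·0.171^2 = 0.12057
C(4,3)·0.829^3·0.171^1 = 0.38969
C(4,4)·0.829^4·0.171^0 = 0.47230
Sum = 0.983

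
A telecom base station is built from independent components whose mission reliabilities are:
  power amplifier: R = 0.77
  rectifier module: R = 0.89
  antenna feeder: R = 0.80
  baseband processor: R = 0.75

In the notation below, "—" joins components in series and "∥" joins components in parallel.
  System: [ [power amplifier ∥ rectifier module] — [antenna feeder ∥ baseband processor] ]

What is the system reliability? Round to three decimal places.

0.926

Parallel (power amplifier and rectifier module): 1 − (1 − 0.77000)(1 − 0.89000) = 0.97470
Parallel (antenna feeder and baseband processor): 1 − (1 − 0.80000)(1 − 0.75000) = 0.95000
Series ([0.97470] and [0.95000]): 0.97470 × 0.95000 = 0.926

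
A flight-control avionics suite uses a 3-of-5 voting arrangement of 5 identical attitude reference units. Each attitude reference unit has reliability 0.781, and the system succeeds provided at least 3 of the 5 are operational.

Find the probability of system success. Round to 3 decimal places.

R = Σ_{i=3}^{5} C(5,i) p^i (1−p)^{5−i} with p = 0.781
C(5,3)·0.781^3·0.219^2 = 0.22848
C(5,4)·0.781^4·0.219^1 = 0.40740
C(5,5)·0.781^5·0.219^0 = 0.29057
Sum = 0.926

0.926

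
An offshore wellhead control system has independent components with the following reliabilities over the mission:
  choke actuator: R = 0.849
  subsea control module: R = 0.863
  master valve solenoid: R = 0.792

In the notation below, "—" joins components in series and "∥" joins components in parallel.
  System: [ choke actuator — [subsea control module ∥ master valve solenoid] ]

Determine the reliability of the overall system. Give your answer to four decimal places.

0.8248

Parallel (subsea control module and master valve solenoid): 1 − (1 − 0.863000)(1 − 0.792000) = 0.971504
Series (choke actuator and [0.971504]): 0.849000 × 0.971504 = 0.8248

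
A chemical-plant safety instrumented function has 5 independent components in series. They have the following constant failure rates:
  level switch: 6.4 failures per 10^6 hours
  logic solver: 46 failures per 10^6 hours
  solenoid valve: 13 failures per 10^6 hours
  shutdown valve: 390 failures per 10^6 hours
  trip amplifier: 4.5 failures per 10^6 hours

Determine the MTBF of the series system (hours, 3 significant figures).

Series of exponential components: λ_sys = Σ λ_i
λ_sys = 0.0000064 + 0.000046 + 0.000013 + 0.00039 + 0.0000045 = 4.5990e-04 /h
MTBF = 1 / λ_sys = 2170 h

2170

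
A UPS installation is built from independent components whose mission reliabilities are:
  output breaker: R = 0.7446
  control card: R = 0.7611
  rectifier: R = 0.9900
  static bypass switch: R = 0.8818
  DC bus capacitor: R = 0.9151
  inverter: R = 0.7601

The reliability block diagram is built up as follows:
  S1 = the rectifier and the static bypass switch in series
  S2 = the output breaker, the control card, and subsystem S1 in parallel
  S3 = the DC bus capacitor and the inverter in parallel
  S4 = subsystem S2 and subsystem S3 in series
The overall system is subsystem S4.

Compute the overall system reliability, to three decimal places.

0.972

Series (rectifier and static bypass switch): 0.99000 × 0.88180 = 0.87298
Parallel (output breaker, control card, and [0.87298]): 1 − (1 − 0.74460)(1 − 0.76110)(1 − 0.87298) = 0.99225
Parallel (DC bus capacitor and inverter): 1 − (1 − 0.91510)(1 − 0.76010) = 0.97963
Series ([0.99225] and [0.97963]): 0.99225 × 0.97963 = 0.972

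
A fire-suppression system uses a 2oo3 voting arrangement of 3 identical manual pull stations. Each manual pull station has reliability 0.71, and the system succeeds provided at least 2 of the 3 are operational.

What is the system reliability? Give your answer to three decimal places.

R = Σ_{i=2}^{3} C(3,i) p^i (1−p)^{3−i} with p = 0.71
C(3,2)·0.71^2·0.29^1 = 0.43857
C(3,3)·0.71^3·0.29^0 = 0.35791
Sum = 0.796

0.796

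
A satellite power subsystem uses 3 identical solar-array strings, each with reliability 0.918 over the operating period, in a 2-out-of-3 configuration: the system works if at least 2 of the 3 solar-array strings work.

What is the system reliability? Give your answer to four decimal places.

R = Σ_{i=2}^{3} C(3,i) p^i (1−p)^{3−i} with p = 0.918
C(3,2)·0.918^2·0.082^1 = 0.207310
C(3,3)·0.918^3·0.082^0 = 0.773621
Sum = 0.9809

0.9809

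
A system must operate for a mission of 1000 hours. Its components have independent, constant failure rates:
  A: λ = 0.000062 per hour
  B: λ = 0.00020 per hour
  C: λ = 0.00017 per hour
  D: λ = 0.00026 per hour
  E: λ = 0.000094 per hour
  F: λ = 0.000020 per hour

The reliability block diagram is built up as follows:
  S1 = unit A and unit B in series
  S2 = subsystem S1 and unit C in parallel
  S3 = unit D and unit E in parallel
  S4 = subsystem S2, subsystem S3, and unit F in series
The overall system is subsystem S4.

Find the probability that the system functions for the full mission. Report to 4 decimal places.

R(A) = exp(−0.000062 × 1000) = 0.939883
R(B) = exp(−0.00020 × 1000) = 0.818731
R(C) = exp(−0.00017 × 1000) = 0.843665
R(D) = exp(−0.00026 × 1000) = 0.771052
R(E) = exp(−0.000094 × 1000) = 0.910283
R(F) = exp(−0.000020 × 1000) = 0.980199
Series (A and B): 0.939883 × 0.818731 = 0.769511
Parallel ([0.769511] and C): 1 − (1 − 0.769511)(1 − 0.843665) = 0.963967
Parallel (D and E): 1 − (1 − 0.771052)(1 − 0.910283) = 0.979459
Series ([0.963967], [0.979459], and F): 0.963967 × 0.979459 × 0.980199 = 0.9255

0.9255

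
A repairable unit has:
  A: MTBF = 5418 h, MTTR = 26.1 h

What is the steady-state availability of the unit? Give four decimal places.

0.9952

A(A) = MTBF/(MTBF+MTTR) = 5418/(5418+26.1) = 0.9952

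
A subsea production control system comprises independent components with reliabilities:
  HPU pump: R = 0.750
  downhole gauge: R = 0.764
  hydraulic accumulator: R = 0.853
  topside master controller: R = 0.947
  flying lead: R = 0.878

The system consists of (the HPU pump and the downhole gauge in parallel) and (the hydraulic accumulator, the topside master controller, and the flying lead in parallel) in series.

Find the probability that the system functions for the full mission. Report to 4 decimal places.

0.9401

Parallel (HPU pump and downhole gauge): 1 − (1 − 0.750000)(1 − 0.764000) = 0.941000
Parallel (hydraulic accumulator, topside master controller, and flying lead): 1 − (1 − 0.853000)(1 − 0.947000)(1 − 0.878000) = 0.999049
Series ([0.941000] and [0.999049]): 0.941000 × 0.999049 = 0.9401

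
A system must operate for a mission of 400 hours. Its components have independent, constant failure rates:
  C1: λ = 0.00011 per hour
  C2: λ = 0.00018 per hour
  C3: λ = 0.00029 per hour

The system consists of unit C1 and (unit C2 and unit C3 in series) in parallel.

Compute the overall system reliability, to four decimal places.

R(C1) = exp(−0.00011 × 400) = 0.956954
R(C2) = exp(−0.00018 × 400) = 0.930531
R(C3) = exp(−0.00029 × 400) = 0.890475
Series (C2 and C3): 0.930531 × 0.890475 = 0.828615
Parallel (C1 and [0.828615]): 1 − (1 − 0.956954)(1 − 0.828615) = 0.9926

0.9926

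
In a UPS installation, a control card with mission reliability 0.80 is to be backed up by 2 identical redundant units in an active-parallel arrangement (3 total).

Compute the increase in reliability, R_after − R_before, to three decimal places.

R_before = 0.80
R_after = 1 − (1 − 0.80)^3 = 0.992
ΔR = 0.992 − 0.80 = 0.192

0.192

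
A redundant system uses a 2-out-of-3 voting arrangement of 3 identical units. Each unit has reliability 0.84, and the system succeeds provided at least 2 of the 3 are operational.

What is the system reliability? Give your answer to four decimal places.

R = Σ_{i=2}^{3} C(3,i) p^i (1−p)^{3−i} with p = 0.84
C(3,2)·0.84^2·0.16^1 = 0.338688
C(3,3)·0.84^3·0.16^0 = 0.592704
Sum = 0.9314

0.9314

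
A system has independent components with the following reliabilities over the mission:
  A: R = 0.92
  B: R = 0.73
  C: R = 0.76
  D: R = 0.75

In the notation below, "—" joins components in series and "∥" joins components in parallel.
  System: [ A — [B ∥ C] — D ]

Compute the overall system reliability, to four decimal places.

Parallel (B and C): 1 − (1 − 0.730000)(1 − 0.760000) = 0.935200
Series (A, [0.935200], and D): 0.920000 × 0.935200 × 0.750000 = 0.6453

0.6453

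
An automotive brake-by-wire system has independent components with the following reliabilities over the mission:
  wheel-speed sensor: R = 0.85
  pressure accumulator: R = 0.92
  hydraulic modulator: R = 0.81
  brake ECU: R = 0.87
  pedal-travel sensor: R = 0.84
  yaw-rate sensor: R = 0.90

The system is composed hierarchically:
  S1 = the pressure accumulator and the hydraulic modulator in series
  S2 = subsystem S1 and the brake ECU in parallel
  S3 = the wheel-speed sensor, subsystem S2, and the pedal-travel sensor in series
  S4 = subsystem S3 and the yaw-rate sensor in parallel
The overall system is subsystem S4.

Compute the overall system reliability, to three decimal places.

0.969

Series (pressure accumulator and hydraulic modulator): 0.92000 × 0.81000 = 0.74520
Parallel ([0.74520] and brake ECU): 1 − (1 − 0.74520)(1 − 0.87000) = 0.96688
Series (wheel-speed sensor, [0.96688], and pedal-travel sensor): 0.85000 × 0.96688 × 0.84000 = 0.69035
Parallel ([0.69035] and yaw-rate sensor): 1 − (1 − 0.69035)(1 − 0.90000) = 0.969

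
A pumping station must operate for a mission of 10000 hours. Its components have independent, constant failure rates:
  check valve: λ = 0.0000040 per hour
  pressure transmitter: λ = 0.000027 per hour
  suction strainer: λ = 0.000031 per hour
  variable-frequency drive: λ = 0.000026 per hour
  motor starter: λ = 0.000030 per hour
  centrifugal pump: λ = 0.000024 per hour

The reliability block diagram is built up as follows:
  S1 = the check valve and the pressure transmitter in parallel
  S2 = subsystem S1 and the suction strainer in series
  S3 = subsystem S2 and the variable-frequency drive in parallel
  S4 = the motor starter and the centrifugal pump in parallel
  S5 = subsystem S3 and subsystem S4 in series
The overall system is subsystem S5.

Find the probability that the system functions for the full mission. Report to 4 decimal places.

0.8856

R(check valve) = exp(−0.0000040 × 10000) = 0.960789
R(pressure transmitter) = exp(−0.000027 × 10000) = 0.763379
R(suction strainer) = exp(−0.000031 × 10000) = 0.733447
R(variable-frequency drive) = exp(−0.000026 × 10000) = 0.771052
R(motor starter) = exp(−0.000030 × 10000) = 0.740818
R(centrifugal pump) = exp(−0.000024 × 10000) = 0.786628
Parallel (check valve and pressure transmitter): 1 − (1 − 0.960789)(1 − 0.763379) = 0.990722
Series ([0.990722] and suction strainer): 0.990722 × 0.733447 = 0.726642
Parallel ([0.726642] and variable-frequency drive): 1 − (1 − 0.726642)(1 − 0.771052) = 0.937415
Parallel (motor starter and centrifugal pump): 1 − (1 − 0.740818)(1 − 0.786628) = 0.944698
Series ([0.937415] and [0.944698]): 0.937415 × 0.944698 = 0.8856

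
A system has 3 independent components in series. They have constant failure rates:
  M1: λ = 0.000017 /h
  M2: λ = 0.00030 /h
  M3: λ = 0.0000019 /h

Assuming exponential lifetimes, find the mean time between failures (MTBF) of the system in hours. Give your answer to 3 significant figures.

Series of exponential components: λ_sys = Σ λ_i
λ_sys = 0.000017 + 0.00030 + 0.0000019 = 3.1890e-04 /h
MTBF = 1 / λ_sys = 3140 h

3140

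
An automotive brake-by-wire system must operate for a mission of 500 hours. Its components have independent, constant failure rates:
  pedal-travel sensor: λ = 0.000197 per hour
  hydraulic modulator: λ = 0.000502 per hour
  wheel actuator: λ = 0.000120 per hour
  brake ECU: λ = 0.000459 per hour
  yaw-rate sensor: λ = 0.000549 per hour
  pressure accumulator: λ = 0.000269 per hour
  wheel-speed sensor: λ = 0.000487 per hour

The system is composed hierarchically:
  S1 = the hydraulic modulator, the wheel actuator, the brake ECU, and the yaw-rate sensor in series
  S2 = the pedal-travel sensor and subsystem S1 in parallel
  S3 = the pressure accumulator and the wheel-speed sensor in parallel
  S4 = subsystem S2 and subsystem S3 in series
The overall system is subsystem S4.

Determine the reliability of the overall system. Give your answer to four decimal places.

R(pedal-travel sensor) = exp(−0.000197 × 500) = 0.906196
R(hydraulic modulator) = exp(−0.000502 × 500) = 0.778022
R(wheel actuator) = exp(−0.000120 × 500) = 0.941765
R(brake ECU) = exp(−0.000459 × 500) = 0.794931
R(yaw-rate sensor) = exp(−0.000549 × 500) = 0.759952
R(pressure accumulator) = exp(−0.000269 × 500) = 0.874153
R(wheel-speed sensor) = exp(−0.000487 × 500) = 0.783879
Series (hydraulic modulator, wheel actuator, brake ECU, and yaw-rate sensor): 0.778022 × 0.941765 × 0.794931 × 0.759952 = 0.442639
Parallel (pedal-travel sensor and [0.442639]): 1 − (1 − 0.906196)(1 − 0.442639) = 0.947717
Parallel (pressure accumulator and wheel-speed sensor): 1 − (1 − 0.874153)(1 − 0.783879) = 0.972802
Series ([0.947717] and [0.972802]): 0.947717 × 0.972802 = 0.9219

0.9219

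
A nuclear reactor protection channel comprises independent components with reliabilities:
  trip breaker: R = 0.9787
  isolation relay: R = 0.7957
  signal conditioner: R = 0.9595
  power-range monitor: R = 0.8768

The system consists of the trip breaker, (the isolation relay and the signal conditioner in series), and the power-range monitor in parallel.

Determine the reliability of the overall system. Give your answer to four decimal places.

0.9994

Series (isolation relay and signal conditioner): 0.795700 × 0.959500 = 0.763474
Parallel (trip breaker, [0.763474], and power-range monitor): 1 − (1 − 0.978700)(1 − 0.763474)(1 − 0.876800) = 0.9994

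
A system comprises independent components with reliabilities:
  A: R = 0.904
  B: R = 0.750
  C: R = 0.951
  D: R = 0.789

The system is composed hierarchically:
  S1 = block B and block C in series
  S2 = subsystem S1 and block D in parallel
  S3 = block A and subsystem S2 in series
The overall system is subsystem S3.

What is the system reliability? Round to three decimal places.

Series (B and C): 0.75000 × 0.95100 = 0.71325
Parallel ([0.71325] and D): 1 − (1 − 0.71325)(1 − 0.78900) = 0.93950
Series (A and [0.93950]): 0.90400 × 0.93950 = 0.849

0.849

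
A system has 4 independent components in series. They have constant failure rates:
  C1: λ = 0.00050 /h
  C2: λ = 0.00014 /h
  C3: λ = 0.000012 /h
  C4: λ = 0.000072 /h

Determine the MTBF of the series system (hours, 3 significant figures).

Series of exponential components: λ_sys = Σ λ_i
λ_sys = 0.00050 + 0.00014 + 0.000012 + 0.000072 = 7.2400e-04 /h
MTBF = 1 / λ_sys = 1380 h

1380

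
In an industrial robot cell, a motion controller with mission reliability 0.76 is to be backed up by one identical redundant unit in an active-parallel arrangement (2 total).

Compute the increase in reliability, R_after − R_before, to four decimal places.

R_before = 0.76
R_after = 1 − (1 − 0.76)^2 = 0.9424
ΔR = 0.9424 − 0.76 = 0.1824

0.1824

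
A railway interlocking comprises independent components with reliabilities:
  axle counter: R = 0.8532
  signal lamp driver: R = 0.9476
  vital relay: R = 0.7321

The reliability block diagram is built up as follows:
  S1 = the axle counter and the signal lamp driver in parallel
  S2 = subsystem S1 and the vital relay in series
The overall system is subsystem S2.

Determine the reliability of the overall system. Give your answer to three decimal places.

Parallel (axle counter and signal lamp driver): 1 − (1 − 0.85320)(1 − 0.94760) = 0.99231
Series ([0.99231] and vital relay): 0.99231 × 0.73210 = 0.726

0.726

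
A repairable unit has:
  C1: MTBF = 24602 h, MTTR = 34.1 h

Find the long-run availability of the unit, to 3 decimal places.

A(C1) = MTBF/(MTBF+MTTR) = 24602/(24602+34.1) = 0.999

0.999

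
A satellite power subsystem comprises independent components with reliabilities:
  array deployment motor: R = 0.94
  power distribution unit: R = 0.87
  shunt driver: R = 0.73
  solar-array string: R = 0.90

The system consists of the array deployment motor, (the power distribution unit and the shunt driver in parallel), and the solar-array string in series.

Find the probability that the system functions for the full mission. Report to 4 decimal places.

0.8163

Parallel (power distribution unit and shunt driver): 1 − (1 − 0.870000)(1 − 0.730000) = 0.964900
Series (array deployment motor, [0.964900], and solar-array string): 0.940000 × 0.964900 × 0.900000 = 0.8163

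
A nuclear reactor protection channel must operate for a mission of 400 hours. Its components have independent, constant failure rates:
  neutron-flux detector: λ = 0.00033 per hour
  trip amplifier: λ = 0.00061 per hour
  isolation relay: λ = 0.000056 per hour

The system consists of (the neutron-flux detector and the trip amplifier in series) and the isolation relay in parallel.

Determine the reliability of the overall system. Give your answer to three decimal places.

0.993

R(neutron-flux detector) = exp(−0.00033 × 400) = 0.87634
R(trip amplifier) = exp(−0.00061 × 400) = 0.78349
R(isolation relay) = exp(−0.000056 × 400) = 0.97785
Series (neutron-flux detector and trip amplifier): 0.87634 × 0.78349 = 0.68660
Parallel ([0.68660] and isolation relay): 1 − (1 − 0.68660)(1 − 0.97785) = 0.993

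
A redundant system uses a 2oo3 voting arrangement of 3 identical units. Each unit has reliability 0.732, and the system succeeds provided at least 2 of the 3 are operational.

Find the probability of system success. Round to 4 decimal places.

R = Σ_{i=2}^{3} C(3,i) p^i (1−p)^{3−i} with p = 0.732
C(3,2)·0.732^2·0.268^1 = 0.430802
C(3,3)·0.732^3·0.268^0 = 0.392223
Sum = 0.8230

0.8230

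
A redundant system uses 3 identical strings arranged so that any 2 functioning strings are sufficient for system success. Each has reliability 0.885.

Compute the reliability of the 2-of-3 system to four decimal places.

R = Σ_{i=2}^{3} C(3,i) p^i (1−p)^{3−i} with p = 0.885
C(3,2)·0.885^2·0.115^1 = 0.270213
C(3,3)·0.885^3·0.115^0 = 0.693154
Sum = 0.9634

0.9634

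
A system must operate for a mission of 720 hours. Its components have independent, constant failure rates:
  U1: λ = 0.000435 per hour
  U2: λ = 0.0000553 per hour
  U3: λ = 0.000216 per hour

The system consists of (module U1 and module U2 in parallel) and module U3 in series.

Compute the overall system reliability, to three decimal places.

R(U1) = exp(−0.000435 × 720) = 0.73110
R(U2) = exp(−0.0000553 × 720) = 0.96097
R(U3) = exp(−0.000216 × 720) = 0.85597
Parallel (U1 and U2): 1 − (1 − 0.73110)(1 − 0.96097) = 0.98950
Series ([0.98950] and U3): 0.98950 × 0.85597 = 0.847

0.847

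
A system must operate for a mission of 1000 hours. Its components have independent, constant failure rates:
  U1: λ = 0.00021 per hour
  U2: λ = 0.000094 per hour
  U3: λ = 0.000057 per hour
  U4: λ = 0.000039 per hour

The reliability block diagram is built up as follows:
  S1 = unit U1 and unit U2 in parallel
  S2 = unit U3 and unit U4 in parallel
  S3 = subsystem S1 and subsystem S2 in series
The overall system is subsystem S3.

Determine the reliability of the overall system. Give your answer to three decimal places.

R(U1) = exp(−0.00021 × 1000) = 0.81058
R(U2) = exp(−0.000094 × 1000) = 0.91028
R(U3) = exp(−0.000057 × 1000) = 0.94459
R(U4) = exp(−0.000039 × 1000) = 0.96175
Parallel (U1 and U2): 1 − (1 − 0.81058)(1 − 0.91028) = 0.98301
Parallel (U3 and U4): 1 − (1 − 0.94459)(1 − 0.96175) = 0.99788
Series ([0.98301] and [0.99788]): 0.98301 × 0.99788 = 0.981

0.981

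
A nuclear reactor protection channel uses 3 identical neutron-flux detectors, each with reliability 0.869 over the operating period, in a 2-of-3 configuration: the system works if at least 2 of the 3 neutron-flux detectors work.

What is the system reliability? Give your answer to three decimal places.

0.953

R = Σ_{i=2}^{3} C(3,i) p^i (1−p)^{3−i} with p = 0.869
C(3,2)·0.869^2·0.131^1 = 0.29678
C(3,3)·0.869^3·0.131^0 = 0.65623
Sum = 0.953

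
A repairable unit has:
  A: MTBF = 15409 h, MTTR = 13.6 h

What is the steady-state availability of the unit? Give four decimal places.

0.9991

A(A) = MTBF/(MTBF+MTTR) = 15409/(15409+13.6) = 0.9991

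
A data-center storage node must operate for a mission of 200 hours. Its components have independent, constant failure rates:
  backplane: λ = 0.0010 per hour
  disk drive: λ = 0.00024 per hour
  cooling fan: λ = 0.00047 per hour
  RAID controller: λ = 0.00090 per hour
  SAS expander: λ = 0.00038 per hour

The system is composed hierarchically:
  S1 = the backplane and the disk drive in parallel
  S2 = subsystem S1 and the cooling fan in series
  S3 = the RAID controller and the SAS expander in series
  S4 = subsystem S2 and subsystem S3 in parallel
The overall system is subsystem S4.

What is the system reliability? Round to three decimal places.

R(backplane) = exp(−0.0010 × 200) = 0.81873
R(disk drive) = exp(−0.00024 × 200) = 0.95313
R(cooling fan) = exp(−0.00047 × 200) = 0.91028
R(RAID controller) = exp(−0.00090 × 200) = 0.83527
R(SAS expander) = exp(−0.00038 × 200) = 0.92682
Parallel (backplane and disk drive): 1 − (1 − 0.81873)(1 − 0.95313) = 0.99150
Series ([0.99150] and cooling fan): 0.99150 × 0.91028 = 0.90254
Series (RAID controller and SAS expander): 0.83527 × 0.92682 = 0.77414
Parallel ([0.90254] and [0.77414]): 1 − (1 − 0.90254)(1 − 0.77414) = 0.978

0.978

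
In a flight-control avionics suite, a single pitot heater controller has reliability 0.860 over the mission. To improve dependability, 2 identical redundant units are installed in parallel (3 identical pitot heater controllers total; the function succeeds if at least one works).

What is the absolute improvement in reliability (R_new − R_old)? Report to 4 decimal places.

0.1373

R_before = 0.860
R_after = 1 − (1 − 0.860)^3 = 0.9973
ΔR = 0.9973 − 0.860 = 0.1373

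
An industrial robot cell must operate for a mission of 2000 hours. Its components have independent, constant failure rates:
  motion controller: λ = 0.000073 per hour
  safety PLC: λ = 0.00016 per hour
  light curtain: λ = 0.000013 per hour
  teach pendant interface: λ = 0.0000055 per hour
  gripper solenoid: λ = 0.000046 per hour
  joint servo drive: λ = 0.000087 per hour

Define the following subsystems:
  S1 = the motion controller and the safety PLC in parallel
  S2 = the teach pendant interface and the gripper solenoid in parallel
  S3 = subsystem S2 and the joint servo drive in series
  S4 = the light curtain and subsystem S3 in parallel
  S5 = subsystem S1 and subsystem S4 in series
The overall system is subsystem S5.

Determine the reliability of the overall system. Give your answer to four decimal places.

0.9588

R(motion controller) = exp(−0.000073 × 2000) = 0.864158
R(safety PLC) = exp(−0.00016 × 2000) = 0.726149
R(light curtain) = exp(−0.000013 × 2000) = 0.974335
R(teach pendant interface) = exp(−0.0000055 × 2000) = 0.989060
R(gripper solenoid) = exp(−0.000046 × 2000) = 0.912105
R(joint servo drive) = exp(−0.000087 × 2000) = 0.840297
Parallel (motion controller and safety PLC): 1 − (1 − 0.864158)(1 − 0.726149) = 0.962800
Parallel (teach pendant interface and gripper solenoid): 1 − (1 − 0.989060)(1 − 0.912105) = 0.999038
Series ([0.999038] and joint servo drive): 0.999038 × 0.840297 = 0.839489
Parallel (light curtain and [0.839489]): 1 − (1 − 0.974335)(1 − 0.839489) = 0.995880
Series ([0.962800] and [0.995880]): 0.962800 × 0.995880 = 0.9588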